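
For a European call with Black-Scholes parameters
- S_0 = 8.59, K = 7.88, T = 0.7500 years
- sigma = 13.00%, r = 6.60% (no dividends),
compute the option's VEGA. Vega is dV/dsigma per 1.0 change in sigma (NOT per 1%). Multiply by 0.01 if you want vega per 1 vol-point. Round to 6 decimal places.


Answer: Vega = 1.338007

Derivation:
d1 = 1.2622505201; d2 = 1.1496672176
phi(d1) = 0.1798599618; exp(-qT) = 1.0000000000; exp(-rT) = 0.9517051581
Vega = S * exp(-qT) * phi(d1) * sqrt(T) = 8.5900 * 1.0000000000 * 0.1798599618 * 0.8660254038 = 1.338007


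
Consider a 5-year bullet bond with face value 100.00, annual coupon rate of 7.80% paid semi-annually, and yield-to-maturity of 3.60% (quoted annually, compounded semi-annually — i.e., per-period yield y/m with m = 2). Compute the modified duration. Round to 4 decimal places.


Answer: Modified duration = 4.2329

Derivation:
Coupon per period c = face * coupon_rate / m = 3.900000
Periods per year m = 2; per-period yield y/m = 0.018000
Number of cashflows N = 10
Cashflows (t years, CF_t, discount factor 1/(1+y/m)^(m*t), PV):
  t = 0.5000: CF_t = 3.900000, DF = 0.982318, PV = 3.831041
  t = 1.0000: CF_t = 3.900000, DF = 0.964949, PV = 3.763302
  t = 1.5000: CF_t = 3.900000, DF = 0.947887, PV = 3.696760
  t = 2.0000: CF_t = 3.900000, DF = 0.931127, PV = 3.631395
  t = 2.5000: CF_t = 3.900000, DF = 0.914663, PV = 3.567186
  t = 3.0000: CF_t = 3.900000, DF = 0.898490, PV = 3.504112
  t = 3.5000: CF_t = 3.900000, DF = 0.882603, PV = 3.442153
  t = 4.0000: CF_t = 3.900000, DF = 0.866997, PV = 3.381290
  t = 4.5000: CF_t = 3.900000, DF = 0.851667, PV = 3.321503
  t = 5.0000: CF_t = 103.900000, DF = 0.836608, PV = 86.923613
Price P = sum_t PV_t = 119.062354
First compute Macaulay numerator sum_t t * PV_t:
  t * PV_t at t = 0.5000: 1.915521
  t * PV_t at t = 1.0000: 3.763302
  t * PV_t at t = 1.5000: 5.545140
  t * PV_t at t = 2.0000: 7.262790
  t * PV_t at t = 2.5000: 8.917964
  t * PV_t at t = 3.0000: 10.512335
  t * PV_t at t = 3.5000: 12.047535
  t * PV_t at t = 4.0000: 13.525159
  t * PV_t at t = 4.5000: 14.946762
  t * PV_t at t = 5.0000: 434.618063
Macaulay duration D = 513.054571 / 119.062354 = 4.309125
Modified duration = D / (1 + y/m) = 4.309125 / (1 + 0.018000) = 4.232932


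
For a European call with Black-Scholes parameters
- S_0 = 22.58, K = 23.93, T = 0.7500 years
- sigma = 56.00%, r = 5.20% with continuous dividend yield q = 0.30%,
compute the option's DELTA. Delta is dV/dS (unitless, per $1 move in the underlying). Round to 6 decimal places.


d1 = 0.1985294303; d2 = -0.2864447959
phi(d1) = 0.3911572990; exp(-qT) = 0.9977525294; exp(-rT) = 0.9617507091
N(d1) = 0.5786845695
Delta = exp(-qT) * N(d1) = 0.9977525294 * 0.5786845695 = 0.577384

Answer: Delta = 0.577384


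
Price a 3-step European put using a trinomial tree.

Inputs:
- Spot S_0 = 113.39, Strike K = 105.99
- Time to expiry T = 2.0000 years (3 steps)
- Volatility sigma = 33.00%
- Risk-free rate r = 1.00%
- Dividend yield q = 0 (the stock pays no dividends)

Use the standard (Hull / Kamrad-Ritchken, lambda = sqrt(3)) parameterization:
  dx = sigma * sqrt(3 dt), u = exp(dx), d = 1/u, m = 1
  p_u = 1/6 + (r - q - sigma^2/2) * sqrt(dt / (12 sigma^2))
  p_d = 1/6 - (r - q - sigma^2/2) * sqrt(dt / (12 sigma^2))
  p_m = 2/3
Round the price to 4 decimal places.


dt = T/N = 0.666667; dx = sigma*sqrt(3*dt) = 0.466690
u = exp(dx) = 1.594708; d = 1/u = 0.627074
p_u = 0.134918, p_m = 0.666667, p_d = 0.198415
Discount per step: exp(-r*dt) = 0.993356
Stock lattice S(k, j) with j the centered position index:
  k=0: S(0,+0) = 113.3900
  k=1: S(1,-1) = 71.1039; S(1,+0) = 113.3900; S(1,+1) = 180.8239
  k=2: S(2,-2) = 44.5874; S(2,-1) = 71.1039; S(2,+0) = 113.3900; S(2,+1) = 180.8239; S(2,+2) = 288.3613
  k=3: S(3,-3) = 27.9596; S(3,-2) = 44.5874; S(3,-1) = 71.1039; S(3,+0) = 113.3900; S(3,+1) = 180.8239; S(3,+2) = 288.3613; S(3,+3) = 459.8520
Terminal payoffs V(N, j) = max(K - S_T, 0):
  V(3,-3) = 78.030367; V(3,-2) = 61.402558; V(3,-1) = 34.886062; V(3,+0) = 0.000000; V(3,+1) = 0.000000; V(3,+2) = 0.000000; V(3,+3) = 0.000000
Backward induction: V(k, j) = exp(-r*dt) * [p_u * V(k+1, j+1) + p_m * V(k+1, j) + p_d * V(k+1, j-1)]
  V(2,-2) = exp(-r*dt) * [p_u*34.886062 + p_m*61.402558 + p_d*78.030367] = 60.718066
  V(2,-1) = exp(-r*dt) * [p_u*0.000000 + p_m*34.886062 + p_d*61.402558] = 35.205081
  V(2,+0) = exp(-r*dt) * [p_u*0.000000 + p_m*0.000000 + p_d*34.886062] = 6.875927
  V(2,+1) = exp(-r*dt) * [p_u*0.000000 + p_m*0.000000 + p_d*0.000000] = 0.000000
  V(2,+2) = exp(-r*dt) * [p_u*0.000000 + p_m*0.000000 + p_d*0.000000] = 0.000000
  V(1,-1) = exp(-r*dt) * [p_u*6.875927 + p_m*35.205081 + p_d*60.718066] = 36.202961
  V(1,+0) = exp(-r*dt) * [p_u*0.000000 + p_m*6.875927 + p_d*35.205081] = 11.492298
  V(1,+1) = exp(-r*dt) * [p_u*0.000000 + p_m*0.000000 + p_d*6.875927] = 1.355222
  V(0,+0) = exp(-r*dt) * [p_u*1.355222 + p_m*11.492298 + p_d*36.202961] = 14.927738

Answer: Price = V(0,0) = 14.9277


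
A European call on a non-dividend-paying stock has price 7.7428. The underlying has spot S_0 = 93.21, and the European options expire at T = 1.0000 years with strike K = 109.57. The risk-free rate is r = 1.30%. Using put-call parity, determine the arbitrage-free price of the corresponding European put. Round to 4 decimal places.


Put-call parity: C - P = S_0 * exp(-qT) - K * exp(-rT).
S_0 * exp(-qT) = 93.2100 * 1.00000000 = 93.21000000
K * exp(-rT) = 109.5700 * 0.98708414 = 108.15480867
P = C - S*exp(-qT) + K*exp(-rT)
P = 7.7428 - 93.21000000 + 108.15480867 = 22.6876

Answer: Put price = 22.6876


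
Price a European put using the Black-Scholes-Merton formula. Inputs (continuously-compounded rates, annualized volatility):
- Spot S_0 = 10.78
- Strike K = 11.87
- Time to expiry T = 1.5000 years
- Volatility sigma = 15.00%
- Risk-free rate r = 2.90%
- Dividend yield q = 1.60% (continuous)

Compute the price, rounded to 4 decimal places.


Answer: Price = 1.2900

Derivation:
d1 = (ln(S/K) + (r - q + 0.5*sigma^2) * T) / (sigma * sqrt(T)) = -0.32630819
d2 = d1 - sigma * sqrt(T) = -0.51001993
exp(-rT) = 0.95743255; exp(-qT) = 0.97628571
P = K * exp(-rT) * N(-d2) - S_0 * exp(-qT) * N(-d1)
N(-d1) = 0.62790441; N(-d2) = 0.69498125
P = 11.8700 * 0.95743255 * 0.69498125 - 10.7800 * 0.97628571 * 0.62790441 = 1.2900


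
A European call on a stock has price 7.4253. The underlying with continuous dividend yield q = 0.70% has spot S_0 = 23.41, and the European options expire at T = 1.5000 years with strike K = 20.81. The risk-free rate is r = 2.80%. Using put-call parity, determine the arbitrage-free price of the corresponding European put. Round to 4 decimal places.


Answer: Put price = 4.2139

Derivation:
Put-call parity: C - P = S_0 * exp(-qT) - K * exp(-rT).
S_0 * exp(-qT) = 23.4100 * 0.98955493 = 23.16548097
K * exp(-rT) = 20.8100 * 0.95886978 = 19.95408013
P = C - S*exp(-qT) + K*exp(-rT)
P = 7.4253 - 23.16548097 + 19.95408013 = 4.2139


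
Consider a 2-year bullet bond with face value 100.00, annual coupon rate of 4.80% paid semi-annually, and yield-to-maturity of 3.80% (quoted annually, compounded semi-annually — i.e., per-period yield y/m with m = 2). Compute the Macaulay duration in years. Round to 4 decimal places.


Answer: Macaulay duration = 1.9315 years

Derivation:
Coupon per period c = face * coupon_rate / m = 2.400000
Periods per year m = 2; per-period yield y/m = 0.019000
Number of cashflows N = 4
Cashflows (t years, CF_t, discount factor 1/(1+y/m)^(m*t), PV):
  t = 0.5000: CF_t = 2.400000, DF = 0.981354, PV = 2.355250
  t = 1.0000: CF_t = 2.400000, DF = 0.963056, PV = 2.311335
  t = 1.5000: CF_t = 2.400000, DF = 0.945099, PV = 2.268238
  t = 2.0000: CF_t = 102.400000, DF = 0.927477, PV = 94.973670
Price P = sum_t PV_t = 101.908494
Macaulay numerator sum_t t * PV_t:
  t * PV_t at t = 0.5000: 1.177625
  t * PV_t at t = 1.0000: 2.311335
  t * PV_t at t = 1.5000: 3.402358
  t * PV_t at t = 2.0000: 189.947340
Macaulay duration D = (sum_t t * PV_t) / P = 196.838658 / 101.908494 = 1.931524


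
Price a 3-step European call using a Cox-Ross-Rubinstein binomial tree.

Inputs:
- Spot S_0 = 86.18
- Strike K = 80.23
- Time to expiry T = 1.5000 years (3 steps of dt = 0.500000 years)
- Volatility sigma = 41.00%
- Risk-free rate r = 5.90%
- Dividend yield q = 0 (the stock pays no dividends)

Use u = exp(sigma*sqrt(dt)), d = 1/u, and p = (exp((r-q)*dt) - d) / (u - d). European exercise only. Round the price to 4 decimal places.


dt = T/N = 0.500000
u = exp(sigma*sqrt(dt)) = 1.336312; d = 1/u = 0.748328
p = (exp((r-q)*dt) - d) / (u - d) = 0.478944
Discount per step: exp(-r*dt) = 0.970931
Stock lattice S(k, i) with i counting down-moves:
  k=0: S(0,0) = 86.1800
  k=1: S(1,0) = 115.1634; S(1,1) = 64.4909
  k=2: S(2,0) = 153.8943; S(2,1) = 86.1800; S(2,2) = 48.2604
  k=3: S(3,0) = 205.6508; S(3,1) = 115.1634; S(3,2) = 64.4909; S(3,3) = 36.1146
Terminal payoffs V(N, i) = max(S_T - K, 0):
  V(3,0) = 125.420777; V(3,1) = 34.933391; V(3,2) = 0.000000; V(3,3) = 0.000000
Backward induction: V(k, i) = exp(-r*dt) * [p * V(k+1, i) + (1-p) * V(k+1, i+1)].
  V(2,0) = exp(-r*dt) * [p*125.420777 + (1-p)*34.933391] = 75.996468
  V(2,1) = exp(-r*dt) * [p*34.933391 + (1-p)*0.000000] = 16.244770
  V(2,2) = exp(-r*dt) * [p*0.000000 + (1-p)*0.000000] = 0.000000
  V(1,0) = exp(-r*dt) * [p*75.996468 + (1-p)*16.244770] = 43.558360
  V(1,1) = exp(-r*dt) * [p*16.244770 + (1-p)*0.000000] = 7.554164
  V(0,0) = exp(-r*dt) * [p*43.558360 + (1-p)*7.554164] = 24.077288

Answer: Price = V(0,0) = 24.0773


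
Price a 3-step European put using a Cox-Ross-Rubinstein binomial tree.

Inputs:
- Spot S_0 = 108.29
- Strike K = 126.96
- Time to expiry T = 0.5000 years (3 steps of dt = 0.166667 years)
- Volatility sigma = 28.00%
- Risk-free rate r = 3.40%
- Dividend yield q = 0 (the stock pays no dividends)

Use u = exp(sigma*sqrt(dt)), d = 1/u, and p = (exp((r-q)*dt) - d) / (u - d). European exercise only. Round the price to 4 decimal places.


Answer: Price = V(0,0) = 19.6092

Derivation:
dt = T/N = 0.166667
u = exp(sigma*sqrt(dt)) = 1.121099; d = 1/u = 0.891982
p = (exp((r-q)*dt) - d) / (u - d) = 0.496257
Discount per step: exp(-r*dt) = 0.994349
Stock lattice S(k, i) with i counting down-moves:
  k=0: S(0,0) = 108.2900
  k=1: S(1,0) = 121.4038; S(1,1) = 96.5927
  k=2: S(2,0) = 136.1057; S(2,1) = 108.2900; S(2,2) = 86.1589
  k=3: S(3,0) = 152.5880; S(3,1) = 121.4038; S(3,2) = 96.5927; S(3,3) = 76.8522
Terminal payoffs V(N, i) = max(K - S_T, 0):
  V(3,0) = 0.000000; V(3,1) = 5.556181; V(3,2) = 30.367288; V(3,3) = 50.107788
Backward induction: V(k, i) = exp(-r*dt) * [p * V(k+1, i) + (1-p) * V(k+1, i+1)].
  V(2,0) = exp(-r*dt) * [p*0.000000 + (1-p)*5.556181] = 2.783075
  V(2,1) = exp(-r*dt) * [p*5.556181 + (1-p)*30.367288] = 17.952595
  V(2,2) = exp(-r*dt) * [p*30.367288 + (1-p)*50.107788] = 40.083651
  V(1,0) = exp(-r*dt) * [p*2.783075 + (1-p)*17.952595] = 10.365716
  V(1,1) = exp(-r*dt) * [p*17.952595 + (1-p)*40.083651] = 28.936531
  V(0,0) = exp(-r*dt) * [p*10.365716 + (1-p)*28.936531] = 19.609209


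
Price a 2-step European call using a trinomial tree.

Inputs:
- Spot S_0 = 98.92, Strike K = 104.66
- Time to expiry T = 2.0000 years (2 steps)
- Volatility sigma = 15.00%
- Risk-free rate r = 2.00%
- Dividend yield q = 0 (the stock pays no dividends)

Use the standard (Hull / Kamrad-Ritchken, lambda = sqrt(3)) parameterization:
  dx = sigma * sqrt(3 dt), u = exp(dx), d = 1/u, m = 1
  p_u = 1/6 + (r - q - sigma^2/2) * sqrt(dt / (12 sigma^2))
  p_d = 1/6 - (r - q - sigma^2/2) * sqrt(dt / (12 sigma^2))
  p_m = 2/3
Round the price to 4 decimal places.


dt = T/N = 1.000000; dx = sigma*sqrt(3*dt) = 0.259808
u = exp(dx) = 1.296681; d = 1/u = 0.771200
p_u = 0.183506, p_m = 0.666667, p_d = 0.149827
Discount per step: exp(-r*dt) = 0.980199
Stock lattice S(k, j) with j the centered position index:
  k=0: S(0,+0) = 98.9200
  k=1: S(1,-1) = 76.2871; S(1,+0) = 98.9200; S(1,+1) = 128.2676
  k=2: S(2,-2) = 58.8326; S(2,-1) = 76.2871; S(2,+0) = 98.9200; S(2,+1) = 128.2676; S(2,+2) = 166.3222
Terminal payoffs V(N, j) = max(S_T - K, 0):
  V(2,-2) = 0.000000; V(2,-1) = 0.000000; V(2,+0) = 0.000000; V(2,+1) = 23.607646; V(2,+2) = 61.662169
Backward induction: V(k, j) = exp(-r*dt) * [p_u * V(k+1, j+1) + p_m * V(k+1, j) + p_d * V(k+1, j-1)]
  V(1,-1) = exp(-r*dt) * [p_u*0.000000 + p_m*0.000000 + p_d*0.000000] = 0.000000
  V(1,+0) = exp(-r*dt) * [p_u*23.607646 + p_m*0.000000 + p_d*0.000000] = 4.246364
  V(1,+1) = exp(-r*dt) * [p_u*61.662169 + p_m*23.607646 + p_d*0.000000] = 26.518110
  V(0,+0) = exp(-r*dt) * [p_u*26.518110 + p_m*4.246364 + p_d*0.000000] = 7.544729

Answer: Price = V(0,0) = 7.5447


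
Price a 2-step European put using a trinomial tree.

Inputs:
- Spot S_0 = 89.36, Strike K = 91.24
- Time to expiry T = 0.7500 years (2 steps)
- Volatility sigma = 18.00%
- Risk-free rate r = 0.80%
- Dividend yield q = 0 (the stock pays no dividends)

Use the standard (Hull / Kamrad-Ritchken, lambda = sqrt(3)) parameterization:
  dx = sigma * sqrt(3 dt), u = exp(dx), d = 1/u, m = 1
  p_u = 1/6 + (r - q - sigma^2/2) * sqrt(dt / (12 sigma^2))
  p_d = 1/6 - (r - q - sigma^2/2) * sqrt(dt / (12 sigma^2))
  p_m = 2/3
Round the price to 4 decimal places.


dt = T/N = 0.375000; dx = sigma*sqrt(3*dt) = 0.190919
u = exp(dx) = 1.210361; d = 1/u = 0.826200
p_u = 0.158614, p_m = 0.666667, p_d = 0.174720
Discount per step: exp(-r*dt) = 0.997004
Stock lattice S(k, j) with j the centered position index:
  k=0: S(0,+0) = 89.3600
  k=1: S(1,-1) = 73.8292; S(1,+0) = 89.3600; S(1,+1) = 108.1579
  k=2: S(2,-2) = 60.9977; S(2,-1) = 73.8292; S(2,+0) = 89.3600; S(2,+1) = 108.1579; S(2,+2) = 130.9101
Terminal payoffs V(N, j) = max(K - S_T, 0):
  V(2,-2) = 30.242341; V(2,-1) = 17.410800; V(2,+0) = 1.880000; V(2,+1) = 0.000000; V(2,+2) = 0.000000
Backward induction: V(k, j) = exp(-r*dt) * [p_u * V(k+1, j+1) + p_m * V(k+1, j) + p_d * V(k+1, j-1)]
  V(1,-1) = exp(-r*dt) * [p_u*1.880000 + p_m*17.410800 + p_d*30.242341] = 17.137839
  V(1,+0) = exp(-r*dt) * [p_u*0.000000 + p_m*1.880000 + p_d*17.410800] = 4.282478
  V(1,+1) = exp(-r*dt) * [p_u*0.000000 + p_m*0.000000 + p_d*1.880000] = 0.327489
  V(0,+0) = exp(-r*dt) * [p_u*0.327489 + p_m*4.282478 + p_d*17.137839] = 5.883573

Answer: Price = V(0,0) = 5.8836


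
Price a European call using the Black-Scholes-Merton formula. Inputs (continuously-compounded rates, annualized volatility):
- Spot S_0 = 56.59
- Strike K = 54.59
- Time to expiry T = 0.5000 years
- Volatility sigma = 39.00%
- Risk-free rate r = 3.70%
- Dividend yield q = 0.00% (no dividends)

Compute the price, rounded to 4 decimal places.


d1 = (ln(S/K) + (r - q + 0.5*sigma^2) * T) / (sigma * sqrt(T)) = 0.33544629
d2 = d1 - sigma * sqrt(T) = 0.05967465
exp(-rT) = 0.98167007; exp(-qT) = 1.00000000
C = S_0 * exp(-qT) * N(d1) - K * exp(-rT) * N(d2)
N(d1) = 0.63135577; N(d2) = 0.52379262
C = 56.5900 * 1.00000000 * 0.63135577 - 54.5900 * 0.98167007 * 0.52379262 = 7.6587

Answer: Price = 7.6587


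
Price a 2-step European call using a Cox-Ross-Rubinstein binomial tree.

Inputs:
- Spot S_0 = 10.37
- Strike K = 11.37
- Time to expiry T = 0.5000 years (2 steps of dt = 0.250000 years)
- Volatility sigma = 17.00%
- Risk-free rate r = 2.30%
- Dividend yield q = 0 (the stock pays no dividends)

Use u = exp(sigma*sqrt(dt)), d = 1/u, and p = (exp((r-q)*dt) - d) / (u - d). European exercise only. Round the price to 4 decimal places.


Answer: Price = V(0,0) = 0.2394

Derivation:
dt = T/N = 0.250000
u = exp(sigma*sqrt(dt)) = 1.088717; d = 1/u = 0.918512
p = (exp((r-q)*dt) - d) / (u - d) = 0.512643
Discount per step: exp(-r*dt) = 0.994266
Stock lattice S(k, i) with i counting down-moves:
  k=0: S(0,0) = 10.3700
  k=1: S(1,0) = 11.2900; S(1,1) = 9.5250
  k=2: S(2,0) = 12.2916; S(2,1) = 10.3700; S(2,2) = 8.7488
Terminal payoffs V(N, i) = max(S_T - K, 0):
  V(2,0) = 0.921611; V(2,1) = 0.000000; V(2,2) = 0.000000
Backward induction: V(k, i) = exp(-r*dt) * [p * V(k+1, i) + (1-p) * V(k+1, i+1)].
  V(1,0) = exp(-r*dt) * [p*0.921611 + (1-p)*0.000000] = 0.469749
  V(1,1) = exp(-r*dt) * [p*0.000000 + (1-p)*0.000000] = 0.000000
  V(0,0) = exp(-r*dt) * [p*0.469749 + (1-p)*0.000000] = 0.239433


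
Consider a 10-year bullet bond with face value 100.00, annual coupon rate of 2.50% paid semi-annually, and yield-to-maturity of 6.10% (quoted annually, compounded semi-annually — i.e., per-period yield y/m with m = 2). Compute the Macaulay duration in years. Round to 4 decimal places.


Coupon per period c = face * coupon_rate / m = 1.250000
Periods per year m = 2; per-period yield y/m = 0.030500
Number of cashflows N = 20
Cashflows (t years, CF_t, discount factor 1/(1+y/m)^(m*t), PV):
  t = 0.5000: CF_t = 1.250000, DF = 0.970403, PV = 1.213003
  t = 1.0000: CF_t = 1.250000, DF = 0.941681, PV = 1.177102
  t = 1.5000: CF_t = 1.250000, DF = 0.913810, PV = 1.142263
  t = 2.0000: CF_t = 1.250000, DF = 0.886764, PV = 1.108455
  t = 2.5000: CF_t = 1.250000, DF = 0.860518, PV = 1.075648
  t = 3.0000: CF_t = 1.250000, DF = 0.835049, PV = 1.043811
  t = 3.5000: CF_t = 1.250000, DF = 0.810334, PV = 1.012917
  t = 4.0000: CF_t = 1.250000, DF = 0.786350, PV = 0.982938
  t = 4.5000: CF_t = 1.250000, DF = 0.763076, PV = 0.953846
  t = 5.0000: CF_t = 1.250000, DF = 0.740491, PV = 0.925614
  t = 5.5000: CF_t = 1.250000, DF = 0.718575, PV = 0.898219
  t = 6.0000: CF_t = 1.250000, DF = 0.697307, PV = 0.871634
  t = 6.5000: CF_t = 1.250000, DF = 0.676669, PV = 0.845836
  t = 7.0000: CF_t = 1.250000, DF = 0.656641, PV = 0.820801
  t = 7.5000: CF_t = 1.250000, DF = 0.637206, PV = 0.796508
  t = 8.0000: CF_t = 1.250000, DF = 0.618347, PV = 0.772933
  t = 8.5000: CF_t = 1.250000, DF = 0.600045, PV = 0.750057
  t = 9.0000: CF_t = 1.250000, DF = 0.582286, PV = 0.727857
  t = 9.5000: CF_t = 1.250000, DF = 0.565052, PV = 0.706314
  t = 10.0000: CF_t = 101.250000, DF = 0.548328, PV = 55.518166
Price P = sum_t PV_t = 73.343922
Macaulay numerator sum_t t * PV_t:
  t * PV_t at t = 0.5000: 0.606502
  t * PV_t at t = 1.0000: 1.177102
  t * PV_t at t = 1.5000: 1.713394
  t * PV_t at t = 2.0000: 2.216910
  t * PV_t at t = 2.5000: 2.689119
  t * PV_t at t = 3.0000: 3.131434
  t * PV_t at t = 3.5000: 3.545211
  t * PV_t at t = 4.0000: 3.931751
  t * PV_t at t = 4.5000: 4.292305
  t * PV_t at t = 5.0000: 4.628071
  t * PV_t at t = 5.5000: 4.940202
  t * PV_t at t = 6.0000: 5.229803
  t * PV_t at t = 6.5000: 5.497933
  t * PV_t at t = 7.0000: 5.745610
  t * PV_t at t = 7.5000: 5.973809
  t * PV_t at t = 8.0000: 6.183467
  t * PV_t at t = 8.5000: 6.375482
  t * PV_t at t = 9.0000: 6.550713
  t * PV_t at t = 9.5000: 6.709987
  t * PV_t at t = 10.0000: 555.181658
Macaulay duration D = (sum_t t * PV_t) / P = 636.320463 / 73.343922 = 8.675845

Answer: Macaulay duration = 8.6758 years


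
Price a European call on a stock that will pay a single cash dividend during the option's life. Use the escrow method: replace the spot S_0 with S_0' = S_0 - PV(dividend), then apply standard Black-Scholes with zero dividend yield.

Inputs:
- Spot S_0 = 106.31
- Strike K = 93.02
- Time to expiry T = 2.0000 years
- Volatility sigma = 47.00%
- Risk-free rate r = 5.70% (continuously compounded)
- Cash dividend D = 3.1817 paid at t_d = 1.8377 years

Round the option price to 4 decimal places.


PV(D) = D * exp(-r * t_d) = 3.1817 * 0.90055062 = 2.86528192
S_0' = S_0 - PV(D) = 106.3100 - 2.86528192 = 103.44471808
d1 = (ln(S_0'/K) + (r + sigma^2/2)*T) / (sigma*sqrt(T)) = 0.66366157
d2 = d1 - sigma*sqrt(T) = -0.00101880
exp(-rT) = 0.89225796
N(d1) = 0.74654653; N(d2) = 0.49959356
C = S_0' * N(d1) - K * exp(-rT) * N(d2) = 103.44471808 * 0.74654653 - 93.0200 * 0.89225796 * 0.49959356 = 35.7611

Answer: Price = 35.7611


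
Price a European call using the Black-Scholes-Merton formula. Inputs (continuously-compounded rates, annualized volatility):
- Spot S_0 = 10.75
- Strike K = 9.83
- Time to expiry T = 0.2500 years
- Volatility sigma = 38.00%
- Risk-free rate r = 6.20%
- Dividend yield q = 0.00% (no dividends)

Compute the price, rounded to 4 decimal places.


Answer: Price = 1.4233

Derivation:
d1 = (ln(S/K) + (r - q + 0.5*sigma^2) * T) / (sigma * sqrt(T)) = 0.64745695
d2 = d1 - sigma * sqrt(T) = 0.45745695
exp(-rT) = 0.98461951; exp(-qT) = 1.00000000
C = S_0 * exp(-qT) * N(d1) - K * exp(-rT) * N(d2)
N(d1) = 0.74133188; N(d2) = 0.67632868
C = 10.7500 * 1.00000000 * 0.74133188 - 9.8300 * 0.98461951 * 0.67632868 = 1.4233


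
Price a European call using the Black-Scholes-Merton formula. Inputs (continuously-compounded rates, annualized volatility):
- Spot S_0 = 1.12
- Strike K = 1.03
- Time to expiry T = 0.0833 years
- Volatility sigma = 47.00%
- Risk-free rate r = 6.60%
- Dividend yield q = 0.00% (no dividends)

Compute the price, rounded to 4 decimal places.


d1 = (ln(S/K) + (r - q + 0.5*sigma^2) * T) / (sigma * sqrt(T)) = 0.72589783
d2 = d1 - sigma * sqrt(T) = 0.59024766
exp(-rT) = 0.99451729; exp(-qT) = 1.00000000
C = S_0 * exp(-qT) * N(d1) - K * exp(-rT) * N(d2)
N(d1) = 0.76604930; N(d2) = 0.72248769
C = 1.1200 * 1.00000000 * 0.76604930 - 1.0300 * 0.99451729 * 0.72248769 = 0.1179

Answer: Price = 0.1179


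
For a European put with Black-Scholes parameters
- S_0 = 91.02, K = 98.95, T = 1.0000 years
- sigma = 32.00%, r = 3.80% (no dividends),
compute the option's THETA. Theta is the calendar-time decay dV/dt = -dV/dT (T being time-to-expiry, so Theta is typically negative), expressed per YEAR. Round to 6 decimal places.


d1 = 0.0177018454; d2 = -0.3022981546
phi(d1) = 0.3988797800; exp(-qT) = 1.0000000000; exp(-rT) = 0.9627129409
Theta = -S*exp(-qT)*phi(d1)*sigma/(2*sqrt(T)) + r*K*exp(-rT)*N(-d2) - q*S*exp(-qT)*N(-d1)
N(-d1) = 0.4929383542; N(-d2) = 0.6187876075; sqrt(T) = 1.0000000000
Term 1 = -91.0200 * 1.0000000000 * 0.3988797800 * 0.3200 / (2 * 1.0000000000) = -5.8089660121
Term 2 = 0.0380 * 98.9500 * 0.9627129409 * 0.6187876075 = 2.2399473601
Term 3 = 0 (no dividend yield, q = 0)
Theta = -5.8089660121 + (2.2399473601) + (0.0000000000) = -3.569019

Answer: Theta = -3.569019


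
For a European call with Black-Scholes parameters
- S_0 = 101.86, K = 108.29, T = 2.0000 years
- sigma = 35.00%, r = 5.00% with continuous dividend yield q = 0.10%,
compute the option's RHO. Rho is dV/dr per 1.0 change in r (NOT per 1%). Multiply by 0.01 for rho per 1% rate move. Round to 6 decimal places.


Answer: Rho = 84.513872

Derivation:
d1 = 0.3218073424; d2 = -0.1731674045
phi(d1) = 0.3788107587; exp(-qT) = 0.9980019987; exp(-rT) = 0.9048374180
N(d2) = 0.4312599220
Rho = K*T*exp(-rT)*N(d2) = 108.2900 * 2.0000 * 0.9048374180 * 0.4312599220 = 84.513872


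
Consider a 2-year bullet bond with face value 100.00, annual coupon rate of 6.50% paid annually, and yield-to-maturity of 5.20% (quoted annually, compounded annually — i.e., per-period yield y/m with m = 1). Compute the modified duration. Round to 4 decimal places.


Coupon per period c = face * coupon_rate / m = 6.500000
Periods per year m = 1; per-period yield y/m = 0.052000
Number of cashflows N = 2
Cashflows (t years, CF_t, discount factor 1/(1+y/m)^(m*t), PV):
  t = 1.0000: CF_t = 6.500000, DF = 0.950570, PV = 6.178707
  t = 2.0000: CF_t = 106.500000, DF = 0.903584, PV = 96.231693
Price P = sum_t PV_t = 102.410401
First compute Macaulay numerator sum_t t * PV_t:
  t * PV_t at t = 1.0000: 6.178707
  t * PV_t at t = 2.0000: 192.463387
Macaulay duration D = 198.642094 / 102.410401 = 1.939667
Modified duration = D / (1 + y/m) = 1.939667 / (1 + 0.052000) = 1.843790

Answer: Modified duration = 1.8438


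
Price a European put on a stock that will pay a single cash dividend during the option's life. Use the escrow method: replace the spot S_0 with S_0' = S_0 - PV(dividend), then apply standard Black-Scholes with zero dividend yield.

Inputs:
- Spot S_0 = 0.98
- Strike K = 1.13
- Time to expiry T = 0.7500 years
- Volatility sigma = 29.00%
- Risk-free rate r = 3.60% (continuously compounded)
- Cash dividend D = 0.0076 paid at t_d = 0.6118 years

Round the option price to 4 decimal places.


PV(D) = D * exp(-r * t_d) = 0.0076 * 0.97821597 = 0.00743444
S_0' = S_0 - PV(D) = 0.9800 - 0.00743444 = 0.97256556
d1 = (ln(S_0'/K) + (r + sigma^2/2)*T) / (sigma*sqrt(T)) = -0.36431967
d2 = d1 - sigma*sqrt(T) = -0.61546704
exp(-rT) = 0.97336124
N(-d1) = 0.64219034; N(-d2) = 0.73087683
P = K * exp(-rT) * N(-d2) - S_0' * N(-d1) = 1.1300 * 0.97336124 * 0.73087683 - 0.97256556 * 0.64219034 = 0.1793

Answer: Price = 0.1793


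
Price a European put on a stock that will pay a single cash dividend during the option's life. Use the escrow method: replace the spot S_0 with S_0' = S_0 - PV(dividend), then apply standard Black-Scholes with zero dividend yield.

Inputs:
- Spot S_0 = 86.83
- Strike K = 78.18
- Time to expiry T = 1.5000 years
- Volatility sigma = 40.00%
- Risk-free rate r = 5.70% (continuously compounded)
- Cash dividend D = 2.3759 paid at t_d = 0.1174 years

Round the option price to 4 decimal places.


PV(D) = D * exp(-r * t_d) = 2.3759 * 0.99333054 = 2.36005403
S_0' = S_0 - PV(D) = 86.8300 - 2.36005403 = 84.46994597
d1 = (ln(S_0'/K) + (r + sigma^2/2)*T) / (sigma*sqrt(T)) = 0.57743035
d2 = d1 - sigma*sqrt(T) = 0.08753240
exp(-rT) = 0.91805314
N(-d1) = 0.28182439; N(-d2) = 0.46512417
P = K * exp(-rT) * N(-d2) - S_0' * N(-d1) = 78.1800 * 0.91805314 * 0.46512417 - 84.46994597 * 0.28182439 = 9.5778

Answer: Price = 9.5778


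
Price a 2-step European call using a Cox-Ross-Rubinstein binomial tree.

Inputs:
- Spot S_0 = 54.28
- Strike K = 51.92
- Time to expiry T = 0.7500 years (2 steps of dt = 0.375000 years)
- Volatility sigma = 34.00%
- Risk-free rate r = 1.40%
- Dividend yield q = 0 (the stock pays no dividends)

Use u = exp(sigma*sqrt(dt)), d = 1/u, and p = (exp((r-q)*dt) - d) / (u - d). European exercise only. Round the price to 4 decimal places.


Answer: Price = V(0,0) = 7.5441

Derivation:
dt = T/N = 0.375000
u = exp(sigma*sqrt(dt)) = 1.231468; d = 1/u = 0.812039
p = (exp((r-q)*dt) - d) / (u - d) = 0.460686
Discount per step: exp(-r*dt) = 0.994764
Stock lattice S(k, i) with i counting down-moves:
  k=0: S(0,0) = 54.2800
  k=1: S(1,0) = 66.8441; S(1,1) = 44.0775
  k=2: S(2,0) = 82.3163; S(2,1) = 54.2800; S(2,2) = 35.7927
Terminal payoffs V(N, i) = max(S_T - K, 0):
  V(2,0) = 30.396296; V(2,1) = 2.360000; V(2,2) = 0.000000
Backward induction: V(k, i) = exp(-r*dt) * [p * V(k+1, i) + (1-p) * V(k+1, i+1)].
  V(1,0) = exp(-r*dt) * [p*30.396296 + (1-p)*2.360000] = 15.195927
  V(1,1) = exp(-r*dt) * [p*2.360000 + (1-p)*0.000000] = 1.081525
  V(0,0) = exp(-r*dt) * [p*15.195927 + (1-p)*1.081525] = 7.544115


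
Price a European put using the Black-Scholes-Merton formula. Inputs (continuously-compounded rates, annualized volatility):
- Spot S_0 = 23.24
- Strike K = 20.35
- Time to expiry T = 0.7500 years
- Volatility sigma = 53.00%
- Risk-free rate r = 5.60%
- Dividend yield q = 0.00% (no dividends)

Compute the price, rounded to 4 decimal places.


d1 = (ln(S/K) + (r - q + 0.5*sigma^2) * T) / (sigma * sqrt(T)) = 0.61031701
d2 = d1 - sigma * sqrt(T) = 0.15132355
exp(-rT) = 0.95886978; exp(-qT) = 1.00000000
P = K * exp(-rT) * N(-d2) - S_0 * exp(-qT) * N(-d1)
N(-d1) = 0.27082591; N(-d2) = 0.43986025
P = 20.3500 * 0.95886978 * 0.43986025 - 23.2400 * 1.00000000 * 0.27082591 = 2.2890

Answer: Price = 2.2890


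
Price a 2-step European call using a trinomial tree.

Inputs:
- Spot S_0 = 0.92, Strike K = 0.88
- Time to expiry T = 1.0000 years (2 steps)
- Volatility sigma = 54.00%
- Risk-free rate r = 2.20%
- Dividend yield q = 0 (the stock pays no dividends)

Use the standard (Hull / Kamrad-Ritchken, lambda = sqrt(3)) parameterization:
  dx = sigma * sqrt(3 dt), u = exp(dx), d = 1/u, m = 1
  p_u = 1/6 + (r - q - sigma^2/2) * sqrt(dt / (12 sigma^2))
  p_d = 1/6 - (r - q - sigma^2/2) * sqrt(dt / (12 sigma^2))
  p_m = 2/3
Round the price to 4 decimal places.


Answer: Price = V(0,0) = 0.1967

Derivation:
dt = T/N = 0.500000; dx = sigma*sqrt(3*dt) = 0.661362
u = exp(dx) = 1.937430; d = 1/u = 0.516148
p_u = 0.119869, p_m = 0.666667, p_d = 0.213464
Discount per step: exp(-r*dt) = 0.989060
Stock lattice S(k, j) with j the centered position index:
  k=0: S(0,+0) = 0.9200
  k=1: S(1,-1) = 0.4749; S(1,+0) = 0.9200; S(1,+1) = 1.7824
  k=2: S(2,-2) = 0.2451; S(2,-1) = 0.4749; S(2,+0) = 0.9200; S(2,+1) = 1.7824; S(2,+2) = 3.4533
Terminal payoffs V(N, j) = max(S_T - K, 0):
  V(2,-2) = 0.000000; V(2,-1) = 0.000000; V(2,+0) = 0.040000; V(2,+1) = 0.902435; V(2,+2) = 2.573343
Backward induction: V(k, j) = exp(-r*dt) * [p_u * V(k+1, j+1) + p_m * V(k+1, j) + p_d * V(k+1, j-1)]
  V(1,-1) = exp(-r*dt) * [p_u*0.040000 + p_m*0.000000 + p_d*0.000000] = 0.004742
  V(1,+0) = exp(-r*dt) * [p_u*0.902435 + p_m*0.040000 + p_d*0.000000] = 0.133366
  V(1,+1) = exp(-r*dt) * [p_u*2.573343 + p_m*0.902435 + p_d*0.040000] = 0.908578
  V(0,+0) = exp(-r*dt) * [p_u*0.908578 + p_m*0.133366 + p_d*0.004742] = 0.196658


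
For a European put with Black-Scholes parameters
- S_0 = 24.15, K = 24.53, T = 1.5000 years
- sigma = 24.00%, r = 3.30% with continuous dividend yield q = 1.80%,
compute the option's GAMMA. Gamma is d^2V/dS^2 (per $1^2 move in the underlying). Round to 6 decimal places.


d1 = 0.1704012097; d2 = -0.1235375595
phi(d1) = 0.3931921641; exp(-qT) = 0.9733612415; exp(-rT) = 0.9517051581
Gamma = exp(-qT) * phi(d1) / (S * sigma * sqrt(T)) = 0.9733612415 * 0.3931921641 / (24.1500 * 0.2400 * 1.2247448714) = 0.053914

Answer: Gamma = 0.053914


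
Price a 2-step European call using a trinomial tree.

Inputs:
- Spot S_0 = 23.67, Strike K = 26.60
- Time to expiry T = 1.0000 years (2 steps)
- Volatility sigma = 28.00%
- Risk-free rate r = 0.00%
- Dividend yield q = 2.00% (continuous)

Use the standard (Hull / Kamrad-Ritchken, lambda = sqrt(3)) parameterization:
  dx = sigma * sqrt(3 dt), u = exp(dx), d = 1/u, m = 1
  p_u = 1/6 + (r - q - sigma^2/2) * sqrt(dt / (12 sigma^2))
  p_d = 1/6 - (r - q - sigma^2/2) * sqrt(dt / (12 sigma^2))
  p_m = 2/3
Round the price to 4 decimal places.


Answer: Price = V(0,0) = 1.4231

Derivation:
dt = T/N = 0.500000; dx = sigma*sqrt(3*dt) = 0.342929
u = exp(dx) = 1.409068; d = 1/u = 0.709689
p_u = 0.123509, p_m = 0.666667, p_d = 0.209824
Discount per step: exp(-r*dt) = 1.000000
Stock lattice S(k, j) with j the centered position index:
  k=0: S(0,+0) = 23.6700
  k=1: S(1,-1) = 16.7983; S(1,+0) = 23.6700; S(1,+1) = 33.3526
  k=2: S(2,-2) = 11.9216; S(2,-1) = 16.7983; S(2,+0) = 23.6700; S(2,+1) = 33.3526; S(2,+2) = 46.9961
Terminal payoffs V(N, j) = max(S_T - K, 0):
  V(2,-2) = 0.000000; V(2,-1) = 0.000000; V(2,+0) = 0.000000; V(2,+1) = 6.752642; V(2,+2) = 20.396144
Backward induction: V(k, j) = exp(-r*dt) * [p_u * V(k+1, j+1) + p_m * V(k+1, j) + p_d * V(k+1, j-1)]
  V(1,-1) = exp(-r*dt) * [p_u*0.000000 + p_m*0.000000 + p_d*0.000000] = 0.000000
  V(1,+0) = exp(-r*dt) * [p_u*6.752642 + p_m*0.000000 + p_d*0.000000] = 0.834012
  V(1,+1) = exp(-r*dt) * [p_u*20.396144 + p_m*6.752642 + p_d*0.000000] = 7.020868
  V(0,+0) = exp(-r*dt) * [p_u*7.020868 + p_m*0.834012 + p_d*0.000000] = 1.423148


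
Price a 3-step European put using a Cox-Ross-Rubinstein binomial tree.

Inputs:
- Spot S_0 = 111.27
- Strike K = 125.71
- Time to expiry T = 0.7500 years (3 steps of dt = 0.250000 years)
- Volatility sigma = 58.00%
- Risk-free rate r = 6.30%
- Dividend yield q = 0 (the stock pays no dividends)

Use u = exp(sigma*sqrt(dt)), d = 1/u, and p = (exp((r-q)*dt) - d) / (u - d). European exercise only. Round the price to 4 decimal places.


Answer: Price = V(0,0) = 28.6300

Derivation:
dt = T/N = 0.250000
u = exp(sigma*sqrt(dt)) = 1.336427; d = 1/u = 0.748264
p = (exp((r-q)*dt) - d) / (u - d) = 0.454994
Discount per step: exp(-r*dt) = 0.984373
Stock lattice S(k, i) with i counting down-moves:
  k=0: S(0,0) = 111.2700
  k=1: S(1,0) = 148.7043; S(1,1) = 83.2593
  k=2: S(2,0) = 198.7325; S(2,1) = 111.2700; S(2,2) = 62.2999
  k=3: S(3,0) = 265.5916; S(3,1) = 148.7043; S(3,2) = 83.2593; S(3,3) = 46.6167
Terminal payoffs V(N, i) = max(K - S_T, 0):
  V(3,0) = 0.000000; V(3,1) = 0.000000; V(3,2) = 42.450713; V(3,3) = 79.093261
Backward induction: V(k, i) = exp(-r*dt) * [p * V(k+1, i) + (1-p) * V(k+1, i+1)].
  V(2,0) = exp(-r*dt) * [p*0.000000 + (1-p)*0.000000] = 0.000000
  V(2,1) = exp(-r*dt) * [p*0.000000 + (1-p)*42.450713] = 22.774353
  V(2,2) = exp(-r*dt) * [p*42.450713 + (1-p)*79.093261] = 61.445687
  V(1,0) = exp(-r*dt) * [p*0.000000 + (1-p)*22.774353] = 12.218197
  V(1,1) = exp(-r*dt) * [p*22.774353 + (1-p)*61.445687] = 43.165223
  V(0,0) = exp(-r*dt) * [p*12.218197 + (1-p)*43.165223] = 28.630016


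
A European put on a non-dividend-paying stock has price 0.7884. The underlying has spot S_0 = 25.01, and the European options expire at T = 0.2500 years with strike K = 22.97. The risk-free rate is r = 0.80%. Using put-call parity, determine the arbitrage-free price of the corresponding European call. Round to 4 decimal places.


Put-call parity: C - P = S_0 * exp(-qT) - K * exp(-rT).
S_0 * exp(-qT) = 25.0100 * 1.00000000 = 25.01000000
K * exp(-rT) = 22.9700 * 0.99800200 = 22.92410591
C = P + S*exp(-qT) - K*exp(-rT)
C = 0.7884 + 25.01000000 - 22.92410591 = 2.8743

Answer: Call price = 2.8743


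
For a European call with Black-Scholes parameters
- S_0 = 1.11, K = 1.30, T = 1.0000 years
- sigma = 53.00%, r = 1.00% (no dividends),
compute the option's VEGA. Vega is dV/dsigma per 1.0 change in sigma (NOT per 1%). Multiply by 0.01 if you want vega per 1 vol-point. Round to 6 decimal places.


d1 = -0.0142533003; d2 = -0.5442533003
phi(d1) = 0.3989017586; exp(-qT) = 1.0000000000; exp(-rT) = 0.9900498337
Vega = S * exp(-qT) * phi(d1) * sqrt(T) = 1.1100 * 1.0000000000 * 0.3989017586 * 1.0000000000 = 0.442781

Answer: Vega = 0.442781


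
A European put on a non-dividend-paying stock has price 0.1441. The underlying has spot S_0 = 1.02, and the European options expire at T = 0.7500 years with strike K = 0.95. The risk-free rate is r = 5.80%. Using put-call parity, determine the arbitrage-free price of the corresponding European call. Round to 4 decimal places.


Put-call parity: C - P = S_0 * exp(-qT) - K * exp(-rT).
S_0 * exp(-qT) = 1.0200 * 1.00000000 = 1.02000000
K * exp(-rT) = 0.9500 * 0.95743255 = 0.90956093
C = P + S*exp(-qT) - K*exp(-rT)
C = 0.1441 + 1.02000000 - 0.90956093 = 0.2545

Answer: Call price = 0.2545


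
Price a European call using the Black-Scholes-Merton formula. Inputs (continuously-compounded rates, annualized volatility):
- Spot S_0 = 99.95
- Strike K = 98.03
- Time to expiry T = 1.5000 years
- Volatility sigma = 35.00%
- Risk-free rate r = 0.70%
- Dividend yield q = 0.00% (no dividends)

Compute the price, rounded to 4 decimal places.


d1 = (ln(S/K) + (r - q + 0.5*sigma^2) * T) / (sigma * sqrt(T)) = 0.28407434
d2 = d1 - sigma * sqrt(T) = -0.14458637
exp(-rT) = 0.98955493; exp(-qT) = 1.00000000
C = S_0 * exp(-qT) * N(d1) - K * exp(-rT) * N(d2)
N(d1) = 0.61182329; N(d2) = 0.44251873
C = 99.9500 * 1.00000000 * 0.61182329 - 98.0300 * 0.98955493 * 0.44251873 = 18.2247

Answer: Price = 18.2247


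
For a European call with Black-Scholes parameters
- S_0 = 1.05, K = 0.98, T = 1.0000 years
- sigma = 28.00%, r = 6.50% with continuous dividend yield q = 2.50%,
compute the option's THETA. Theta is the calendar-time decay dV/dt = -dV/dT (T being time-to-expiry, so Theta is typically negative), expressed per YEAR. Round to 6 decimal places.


Answer: Theta = -0.067477

Derivation:
d1 = 0.5292602553; d2 = 0.2492602553
phi(d1) = 0.3468035693; exp(-qT) = 0.9753099120; exp(-rT) = 0.9370674634
Theta = -S*exp(-qT)*phi(d1)*sigma/(2*sqrt(T)) - r*K*exp(-rT)*N(d2) + q*S*exp(-qT)*N(d1)
N(d1) = 0.7016875387; N(d2) = 0.5984202636; sqrt(T) = 1.0000000000
Term 1 = -1.0500 * 0.9753099120 * 0.3468035693 * 0.2800 / (2 * 1.0000000000) = -0.0497214209
Term 2 = -0.0650 * 0.9800 * 0.9370674634 * 0.5984202636 = -0.0357204221
Term 3 = 0.0250 * 1.0500 * 0.9753099120 * 0.7016875387 = 0.0179645238
Theta = -0.0497214209 + (-0.0357204221) + (0.0179645238) = -0.067477


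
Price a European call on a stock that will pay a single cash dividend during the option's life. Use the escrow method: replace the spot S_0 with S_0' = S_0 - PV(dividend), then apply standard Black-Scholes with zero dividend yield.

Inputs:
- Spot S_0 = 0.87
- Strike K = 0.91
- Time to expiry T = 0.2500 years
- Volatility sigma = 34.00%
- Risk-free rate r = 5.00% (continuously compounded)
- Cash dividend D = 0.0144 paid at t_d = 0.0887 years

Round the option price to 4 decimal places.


PV(D) = D * exp(-r * t_d) = 0.0144 * 0.99557482 = 0.01433628
S_0' = S_0 - PV(D) = 0.8700 - 0.01433628 = 0.85566372
d1 = (ln(S_0'/K) + (r + sigma^2/2)*T) / (sigma*sqrt(T)) = -0.20363028
d2 = d1 - sigma*sqrt(T) = -0.37363028
exp(-rT) = 0.98757780
N(d1) = 0.41932121; N(d2) = 0.35433970
C = S_0' * N(d1) - K * exp(-rT) * N(d2) = 0.85566372 * 0.41932121 - 0.9100 * 0.98757780 * 0.35433970 = 0.0404

Answer: Price = 0.0404


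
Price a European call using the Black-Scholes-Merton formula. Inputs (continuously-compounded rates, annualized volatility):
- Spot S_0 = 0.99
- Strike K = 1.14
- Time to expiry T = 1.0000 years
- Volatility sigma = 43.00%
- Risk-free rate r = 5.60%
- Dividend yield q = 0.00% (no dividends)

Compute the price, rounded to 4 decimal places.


d1 = (ln(S/K) + (r - q + 0.5*sigma^2) * T) / (sigma * sqrt(T)) = 0.01714279
d2 = d1 - sigma * sqrt(T) = -0.41285721
exp(-rT) = 0.94553914; exp(-qT) = 1.00000000
C = S_0 * exp(-qT) * N(d1) - K * exp(-rT) * N(d2)
N(d1) = 0.50683865; N(d2) = 0.33985562
C = 0.9900 * 1.00000000 * 0.50683865 - 1.1400 * 0.94553914 * 0.33985562 = 0.1354

Answer: Price = 0.1354


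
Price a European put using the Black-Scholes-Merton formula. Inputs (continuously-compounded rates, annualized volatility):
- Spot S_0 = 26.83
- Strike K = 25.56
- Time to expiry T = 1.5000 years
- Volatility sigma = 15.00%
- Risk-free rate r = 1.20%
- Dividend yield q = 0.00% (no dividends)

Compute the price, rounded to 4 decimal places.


Answer: Price = 1.1602

Derivation:
d1 = (ln(S/K) + (r - q + 0.5*sigma^2) * T) / (sigma * sqrt(T)) = 0.45379266
d2 = d1 - sigma * sqrt(T) = 0.27008093
exp(-rT) = 0.98216103; exp(-qT) = 1.00000000
P = K * exp(-rT) * N(-d2) - S_0 * exp(-qT) * N(-d1)
N(-d1) = 0.32498903; N(-d2) = 0.39354900
P = 25.5600 * 0.98216103 * 0.39354900 - 26.8300 * 1.00000000 * 0.32498903 = 1.1602


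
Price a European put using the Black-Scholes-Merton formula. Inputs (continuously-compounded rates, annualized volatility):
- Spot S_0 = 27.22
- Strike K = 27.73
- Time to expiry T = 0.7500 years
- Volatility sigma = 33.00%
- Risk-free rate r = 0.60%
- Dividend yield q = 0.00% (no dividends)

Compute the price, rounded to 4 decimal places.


Answer: Price = 3.3113

Derivation:
d1 = (ln(S/K) + (r - q + 0.5*sigma^2) * T) / (sigma * sqrt(T)) = 0.09368693
d2 = d1 - sigma * sqrt(T) = -0.19210145
exp(-rT) = 0.99551011; exp(-qT) = 1.00000000
P = K * exp(-rT) * N(-d2) - S_0 * exp(-qT) * N(-d1)
N(-d1) = 0.46267892; N(-d2) = 0.57616863
P = 27.7300 * 0.99551011 * 0.57616863 - 27.2200 * 1.00000000 * 0.46267892 = 3.3113


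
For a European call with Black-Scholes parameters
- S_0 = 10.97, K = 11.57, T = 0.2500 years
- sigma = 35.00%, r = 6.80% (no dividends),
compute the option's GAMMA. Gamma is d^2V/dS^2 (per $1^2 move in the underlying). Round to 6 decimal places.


Answer: Gamma = 0.206327

Derivation:
d1 = -0.1196500967; d2 = -0.2946500967
phi(d1) = 0.3960968187; exp(-qT) = 1.0000000000; exp(-rT) = 0.9831436846
Gamma = exp(-qT) * phi(d1) / (S * sigma * sqrt(T)) = 1.0000000000 * 0.3960968187 / (10.9700 * 0.3500 * 0.5000000000) = 0.206327


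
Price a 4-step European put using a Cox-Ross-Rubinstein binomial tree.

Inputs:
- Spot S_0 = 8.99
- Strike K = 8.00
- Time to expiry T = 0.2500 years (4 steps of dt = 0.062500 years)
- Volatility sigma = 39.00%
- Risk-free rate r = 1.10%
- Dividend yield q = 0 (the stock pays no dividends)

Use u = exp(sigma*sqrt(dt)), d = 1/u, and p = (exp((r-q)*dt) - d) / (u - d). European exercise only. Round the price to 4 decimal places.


dt = T/N = 0.062500
u = exp(sigma*sqrt(dt)) = 1.102411; d = 1/u = 0.907102
p = (exp((r-q)*dt) - d) / (u - d) = 0.479166
Discount per step: exp(-r*dt) = 0.999313
Stock lattice S(k, i) with i counting down-moves:
  k=0: S(0,0) = 8.9900
  k=1: S(1,0) = 9.9107; S(1,1) = 8.1549
  k=2: S(2,0) = 10.9256; S(2,1) = 8.9900; S(2,2) = 7.3973
  k=3: S(3,0) = 12.0446; S(3,1) = 9.9107; S(3,2) = 8.1549; S(3,3) = 6.7101
  k=4: S(4,0) = 13.2781; S(4,1) = 10.9256; S(4,2) = 8.9900; S(4,3) = 7.3973; S(4,4) = 6.0867
Terminal payoffs V(N, i) = max(K - S_T, 0):
  V(4,0) = 0.000000; V(4,1) = 0.000000; V(4,2) = 0.000000; V(4,3) = 0.602716; V(4,4) = 1.913259
Backward induction: V(k, i) = exp(-r*dt) * [p * V(k+1, i) + (1-p) * V(k+1, i+1)].
  V(3,0) = exp(-r*dt) * [p*0.000000 + (1-p)*0.000000] = 0.000000
  V(3,1) = exp(-r*dt) * [p*0.000000 + (1-p)*0.000000] = 0.000000
  V(3,2) = exp(-r*dt) * [p*0.000000 + (1-p)*0.602716] = 0.313700
  V(3,3) = exp(-r*dt) * [p*0.602716 + (1-p)*1.913259] = 1.284409
  V(2,0) = exp(-r*dt) * [p*0.000000 + (1-p)*0.000000] = 0.000000
  V(2,1) = exp(-r*dt) * [p*0.000000 + (1-p)*0.313700] = 0.163273
  V(2,2) = exp(-r*dt) * [p*0.313700 + (1-p)*1.284409] = 0.818715
  V(1,0) = exp(-r*dt) * [p*0.000000 + (1-p)*0.163273] = 0.084980
  V(1,1) = exp(-r*dt) * [p*0.163273 + (1-p)*0.818715] = 0.504303
  V(0,0) = exp(-r*dt) * [p*0.084980 + (1-p)*0.504303] = 0.303169

Answer: Price = V(0,0) = 0.3032
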